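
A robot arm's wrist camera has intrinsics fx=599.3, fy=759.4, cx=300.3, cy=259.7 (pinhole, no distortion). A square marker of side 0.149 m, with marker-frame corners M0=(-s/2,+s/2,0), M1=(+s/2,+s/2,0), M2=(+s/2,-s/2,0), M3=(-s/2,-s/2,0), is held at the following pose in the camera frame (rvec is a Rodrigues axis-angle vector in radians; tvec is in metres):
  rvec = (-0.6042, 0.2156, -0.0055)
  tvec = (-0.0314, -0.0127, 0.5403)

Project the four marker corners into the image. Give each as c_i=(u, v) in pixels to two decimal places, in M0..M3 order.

Intrinsics K: fx=599.3, fy=759.4, cx=300.3, cy=259.7
Marker side s = 0.149 m; corners in marker frame (Z=0):
  M0 = (-0.0745, +0.0745, 0)
  M1 = (+0.0745, +0.0745, 0)
  M2 = (+0.0745, -0.0745, 0)
  M3 = (-0.0745, -0.0745, 0)
rvec = (-0.6042, 0.2156, -0.0055), |rvec| = θ = 0.64154 rad = 36.757°
Rodrigues: sinθ=0.59843, 1−cosθ=0.19882; R = I + sinθ·[k]× + (1−cosθ)·[k]×²:
    [+0.97753 -0.05780 +0.20272]
    [-0.06806 +0.82363 +0.56303]
    [-0.19951 -0.56417 +0.80119]
t = (-0.0314, -0.0127, 0.5403) m
M0: Pc = R·M0+t = (-0.10853, +0.05373, +0.51313); u = 599.3·(-0.10853)/0.51313 + 300.3 = 173.5428, v = 759.4·(+0.05373)/0.51313 + 259.7 = 339.2181
M1: Pc = R·M1+t = (+0.03712, +0.04359, +0.48341); u = 599.3·(+0.03712)/0.48341 + 300.3 = 346.3193, v = 759.4·(+0.04359)/0.48341 + 259.7 = 328.1773
M2: Pc = R·M2+t = (+0.04573, -0.07913, +0.56747); u = 599.3·(+0.04573)/0.56747 + 300.3 = 348.5974, v = 759.4·(-0.07913)/0.56747 + 259.7 = 153.8048
M3: Pc = R·M3+t = (-0.09992, -0.06899, +0.59719); u = 599.3·(-0.09992)/0.59719 + 300.3 = 200.0277, v = 759.4·(-0.06899)/0.59719 + 259.7 = 171.9713

c0=(173.54, 339.22) c1=(346.32, 328.18) c2=(348.60, 153.80) c3=(200.03, 171.97)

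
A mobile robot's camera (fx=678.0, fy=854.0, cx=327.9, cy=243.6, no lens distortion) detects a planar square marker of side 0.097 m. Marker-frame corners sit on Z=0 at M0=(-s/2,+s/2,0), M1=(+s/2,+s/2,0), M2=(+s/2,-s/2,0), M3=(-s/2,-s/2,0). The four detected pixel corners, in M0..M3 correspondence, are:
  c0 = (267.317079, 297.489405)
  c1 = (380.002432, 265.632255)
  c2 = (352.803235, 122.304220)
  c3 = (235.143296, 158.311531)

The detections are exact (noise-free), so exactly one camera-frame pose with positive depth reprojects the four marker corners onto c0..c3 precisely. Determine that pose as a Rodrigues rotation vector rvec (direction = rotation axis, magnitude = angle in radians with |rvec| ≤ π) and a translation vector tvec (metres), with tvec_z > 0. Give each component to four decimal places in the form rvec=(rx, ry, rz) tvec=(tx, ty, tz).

rvec=(0.2873, 0.0699, -0.2376) tvec=(-0.0157, -0.0199, 0.5524)

Intrinsics K: fx=678.0, fy=854.0, cx=327.9, cy=243.6
Marker side s = 0.097 m; corners in marker frame (Z=0):
  M0 = (-0.0485, +0.0485, 0)
  M1 = (+0.0485, +0.0485, 0)
  M2 = (+0.0485, -0.0485, 0)
  M3 = (-0.0485, -0.0485, 0)
Detected image corners:
  c0 = (267.317079, 297.489405) px
  c1 = (380.002432, 265.632255) px
  c2 = (352.803235, 122.304220) px
  c3 = (235.143296, 158.311531) px
Planar DLT: solve 8×8 A·h = b for H (H[2,2]=1):
  H  [+1129.75550 +458.47297 +308.65599]
  H  [-388.22409 +1559.98154 +212.77434]
  H  [-0.18451 +0.49284 +1.00000]
B = K⁻¹H; ‖b₁‖=1.810396, ‖b₂‖=1.810396; λ = 2/(‖b₁‖+‖b₂‖) = 0.552365, sign → tz>0 ⇒ λ=+0.552365
r₁ = λ·B[:,0] = (+0.96970,-0.22203,-0.10191); r₂ = λ·B[:,1] = (+0.24186,+0.93134,+0.27223)
r₃ = r₁×r₂ = (+0.03447,-0.28863,+0.95682); SVD([r₁ r₂ r₃]) → R = UVᵀ:
  R  [+0.96970 +0.24186 +0.03447]
  R  [-0.22203 +0.93134 -0.28863]
  R  [-0.10191 +0.27223 +0.95682]
t = (-0.01568, -0.01994, +0.55237) m
tr R = 2.857860; θ = arccos((tr R − 1)/2) = 0.379284 rad = 21.731°
axis k = ((R−Rᵀ)₃₂, (R−Rᵀ)₁₃, (R−Rᵀ)₂₁) / (2 sinθ) = (+0.757390, +0.184182, -0.626448)
rvec = θ·k = (+0.287266, +0.069857, -0.237602)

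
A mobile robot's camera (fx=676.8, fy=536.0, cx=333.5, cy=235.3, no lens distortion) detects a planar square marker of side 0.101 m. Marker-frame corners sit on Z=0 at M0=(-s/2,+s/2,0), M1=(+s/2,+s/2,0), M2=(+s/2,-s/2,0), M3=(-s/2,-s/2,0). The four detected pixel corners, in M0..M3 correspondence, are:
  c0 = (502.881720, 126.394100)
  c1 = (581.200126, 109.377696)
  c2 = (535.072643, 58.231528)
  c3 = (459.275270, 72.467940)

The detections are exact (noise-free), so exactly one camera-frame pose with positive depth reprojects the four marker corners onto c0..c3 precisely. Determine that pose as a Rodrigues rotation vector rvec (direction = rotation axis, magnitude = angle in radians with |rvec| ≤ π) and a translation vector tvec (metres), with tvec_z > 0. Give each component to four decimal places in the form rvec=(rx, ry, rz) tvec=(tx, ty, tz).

Intrinsics K: fx=676.8, fy=536.0, cx=333.5, cy=235.3
Marker side s = 0.101 m; corners in marker frame (Z=0):
  M0 = (-0.0505, +0.0505, 0)
  M1 = (+0.0505, +0.0505, 0)
  M2 = (+0.0505, -0.0505, 0)
  M3 = (-0.0505, -0.0505, 0)
Detected image corners:
  c0 = (502.881720, 126.394100) px
  c1 = (581.200126, 109.377696) px
  c2 = (535.072643, 58.231528) px
  c3 = (459.275270, 72.467940) px
Planar DLT: solve 8×8 A·h = b for H (H[2,2]=1):
  H  [+951.98408 +165.88276 +519.70919]
  H  [-120.95390 +470.78818 +90.76283]
  H  [+0.36445 -0.53612 +1.00000]
B = K⁻¹H; ‖b₁‖=1.336825, ‖b₂‖=1.336826; λ = 2/(‖b₁‖+‖b₂‖) = 0.748041, sign → tz>0 ⇒ λ=+0.748041
r₁ = λ·B[:,0] = (+0.91785,-0.28848,+0.27263); r₂ = λ·B[:,1] = (+0.38096,+0.83309,-0.40104)
r₃ = r₁×r₂ = (-0.11143,+0.47196,+0.87455); SVD([r₁ r₂ r₃]) → R = UVᵀ:
  R  [+0.91785 +0.38096 -0.11143]
  R  [-0.28848 +0.83309 +0.47196]
  R  [+0.27263 -0.40104 +0.87455]
t = (+0.20581, -0.20172, +0.74804) m
tr R = 2.625489; θ = arccos((tr R − 1)/2) = 0.621949 rad = 35.635°
axis k = ((R−Rᵀ)₃₂, (R−Rᵀ)₁₃, (R−Rᵀ)₂₁) / (2 sinθ) = (-0.749203, -0.329591, -0.574513)
rvec = θ·k = (-0.465966, -0.204988, -0.357318)

rvec=(-0.4660, -0.2050, -0.3573) tvec=(0.2058, -0.2017, 0.7480)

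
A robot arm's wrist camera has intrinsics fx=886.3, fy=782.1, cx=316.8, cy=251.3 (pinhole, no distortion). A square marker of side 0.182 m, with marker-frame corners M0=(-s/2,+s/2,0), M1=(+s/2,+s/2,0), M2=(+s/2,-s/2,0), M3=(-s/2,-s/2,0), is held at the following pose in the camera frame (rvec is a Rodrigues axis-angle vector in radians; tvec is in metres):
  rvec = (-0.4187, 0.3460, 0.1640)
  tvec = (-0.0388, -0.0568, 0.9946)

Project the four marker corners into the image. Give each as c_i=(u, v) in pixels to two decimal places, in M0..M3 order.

c0=(188.51, 265.09) c1=(340.82, 279.08) c2=(375.80, 148.26) c3=(230.97, 143.27)

Intrinsics K: fx=886.3, fy=782.1, cx=316.8, cy=251.3
Marker side s = 0.182 m; corners in marker frame (Z=0):
  M0 = (-0.0910, +0.0910, 0)
  M1 = (+0.0910, +0.0910, 0)
  M2 = (+0.0910, -0.0910, 0)
  M3 = (-0.0910, -0.0910, 0)
rvec = (-0.4187, 0.3460, 0.1640), |rvec| = θ = 0.56738 rad = 32.509°
Rodrigues: sinθ=0.53743, 1−cosθ=0.15669; R = I + sinθ·[k]× + (1−cosθ)·[k]×²:
    [+0.92864 -0.22585 +0.29431]
    [+0.08483 +0.90158 +0.42421]
    [-0.36115 -0.36898 +0.85640]
t = (-0.0388, -0.0568, 0.9946) m
M0: Pc = R·M0+t = (-0.14386, +0.01752, +0.99389); u = 886.3·(-0.14386)/0.99389 + 316.8 = 188.5138, v = 782.1·(+0.01752)/0.99389 + 251.3 = 265.0901
M1: Pc = R·M1+t = (+0.02515, +0.03296, +0.92816); u = 886.3·(+0.02515)/0.92816 + 316.8 = 340.8191, v = 782.1·(+0.03296)/0.92816 + 251.3 = 279.0760
M2: Pc = R·M2+t = (+0.06626, -0.13112, +0.99531); u = 886.3·(+0.06626)/0.99531 + 316.8 = 375.8019, v = 782.1·(-0.13112)/0.99531 + 251.3 = 148.2645
M3: Pc = R·M3+t = (-0.10275, -0.14656, +1.06104); u = 886.3·(-0.10275)/1.06104 + 316.8 = 230.9689, v = 782.1·(-0.14656)/1.06104 + 251.3 = 143.2674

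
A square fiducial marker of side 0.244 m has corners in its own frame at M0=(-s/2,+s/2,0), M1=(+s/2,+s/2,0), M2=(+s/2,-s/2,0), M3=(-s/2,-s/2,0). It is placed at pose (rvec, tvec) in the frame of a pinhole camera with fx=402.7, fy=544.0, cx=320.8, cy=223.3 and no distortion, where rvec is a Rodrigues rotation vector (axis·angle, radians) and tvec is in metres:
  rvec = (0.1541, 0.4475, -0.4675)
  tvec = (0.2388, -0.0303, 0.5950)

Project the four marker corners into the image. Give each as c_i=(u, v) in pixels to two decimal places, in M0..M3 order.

Intrinsics K: fx=402.7, fy=544.0, cx=320.8, cy=223.3
Marker side s = 0.244 m; corners in marker frame (Z=0):
  M0 = (-0.1220, +0.1220, 0)
  M1 = (+0.1220, +0.1220, 0)
  M2 = (+0.1220, -0.1220, 0)
  M3 = (-0.1220, -0.1220, 0)
rvec = (0.1541, 0.4475, -0.4675), |rvec| = θ = 0.66525 rad = 38.116°
Rodrigues: sinθ=0.61726, 1−cosθ=0.21324; R = I + sinθ·[k]× + (1−cosθ)·[k]×²:
    [+0.79820 +0.46700 +0.38050]
    [-0.40055 +0.88325 -0.24378]
    [-0.44993 +0.04218 +0.89207]
t = (0.2388, -0.0303, 0.5950) m
M0: Pc = R·M0+t = (+0.19839, +0.12632, +0.65504); u = 402.7·(+0.19839)/0.65504 + 320.8 = 442.7670, v = 544.0·(+0.12632)/0.65504 + 223.3 = 328.2098
M1: Pc = R·M1+t = (+0.39315, +0.02859, +0.54525); u = 402.7·(+0.39315)/0.54525 + 320.8 = 611.1658, v = 544.0·(+0.02859)/0.54525 + 223.3 = 251.8243
M2: Pc = R·M2+t = (+0.27921, -0.18692, +0.53496); u = 402.7·(+0.27921)/0.53496 + 320.8 = 530.9765, v = 544.0·(-0.18692)/0.53496 + 223.3 = 33.2191
M3: Pc = R·M3+t = (+0.08445, -0.08919, +0.64475); u = 402.7·(+0.08445)/0.64475 + 320.8 = 373.5435, v = 544.0·(-0.08919)/0.64475 + 223.3 = 148.0464

c0=(442.77, 328.21) c1=(611.17, 251.82) c2=(530.98, 33.22) c3=(373.54, 148.05)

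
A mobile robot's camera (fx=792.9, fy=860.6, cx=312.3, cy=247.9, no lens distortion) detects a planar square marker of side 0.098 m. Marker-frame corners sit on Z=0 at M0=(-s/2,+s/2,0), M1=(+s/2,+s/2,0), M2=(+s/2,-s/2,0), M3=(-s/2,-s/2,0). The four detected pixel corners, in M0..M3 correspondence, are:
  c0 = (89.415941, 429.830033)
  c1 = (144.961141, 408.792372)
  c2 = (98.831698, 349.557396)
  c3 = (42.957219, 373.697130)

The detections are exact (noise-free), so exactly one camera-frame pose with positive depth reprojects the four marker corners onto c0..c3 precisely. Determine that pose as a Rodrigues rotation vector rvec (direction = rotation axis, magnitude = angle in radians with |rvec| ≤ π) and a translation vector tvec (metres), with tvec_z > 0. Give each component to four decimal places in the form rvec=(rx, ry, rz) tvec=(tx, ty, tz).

Intrinsics K: fx=792.9, fy=860.6, cx=312.3, cy=247.9
Marker side s = 0.098 m; corners in marker frame (Z=0):
  M0 = (-0.0490, +0.0490, 0)
  M1 = (+0.0490, +0.0490, 0)
  M2 = (+0.0490, -0.0490, 0)
  M3 = (-0.0490, -0.0490, 0)
Detected image corners:
  c0 = (89.415941, 429.830033) px
  c1 = (144.961141, 408.792372) px
  c2 = (98.831698, 349.557396) px
  c3 = (42.957219, 373.697130) px
Planar DLT: solve 8×8 A·h = b for H (H[2,2]=1):
  H  [+531.17641 +509.05500 +93.94256]
  H  [-384.89886 +740.41133 +391.23903]
  H  [-0.39620 +0.38955 +1.00000]
B = K⁻¹H; ‖b₁‖=0.974764, ‖b₂‖=0.974764; λ = 2/(‖b₁‖+‖b₂‖) = 1.025890, sign → tz>0 ⇒ λ=+1.025890
r₁ = λ·B[:,0] = (+0.84735,-0.34174,-0.40646); r₂ = λ·B[:,1] = (+0.50123,+0.76750,+0.39963)
r₃ = r₁×r₂ = (+0.17538,-0.54236,+0.82164); SVD([r₁ r₂ r₃]) → R = UVᵀ:
  R  [+0.84735 +0.50123 +0.17538]
  R  [-0.34174 +0.76750 -0.54236]
  R  [-0.40646 +0.39963 +0.82164]
t = (-0.28252, +0.17087, +1.02589) m
tr R = 2.436487; θ = arccos((tr R − 1)/2) = 0.769522 rad = 44.090°
axis k = ((R−Rᵀ)₃₂, (R−Rᵀ)₁₃, (R−Rᵀ)₂₁) / (2 sinθ) = (+0.676924, +0.418116, -0.605767)
rvec = θ·k = (+0.520907, +0.321749, -0.466151)

rvec=(0.5209, 0.3217, -0.4662) tvec=(-0.2825, 0.1709, 1.0259)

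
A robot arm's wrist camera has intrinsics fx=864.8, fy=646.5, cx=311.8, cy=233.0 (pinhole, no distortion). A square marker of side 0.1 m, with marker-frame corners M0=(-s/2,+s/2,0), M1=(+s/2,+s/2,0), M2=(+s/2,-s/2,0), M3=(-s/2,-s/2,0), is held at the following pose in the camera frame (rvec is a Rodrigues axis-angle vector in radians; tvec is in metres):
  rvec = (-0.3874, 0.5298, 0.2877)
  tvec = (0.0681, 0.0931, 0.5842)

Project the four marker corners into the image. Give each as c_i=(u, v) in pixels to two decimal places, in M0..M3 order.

Intrinsics K: fx=864.8, fy=646.5, cx=311.8, cy=233.0
Marker side s = 0.1 m; corners in marker frame (Z=0):
  M0 = (-0.0500, +0.0500, 0)
  M1 = (+0.0500, +0.0500, 0)
  M2 = (+0.0500, -0.0500, 0)
  M3 = (-0.0500, -0.0500, 0)
rvec = (-0.3874, 0.5298, 0.2877), |rvec| = θ = 0.71662 rad = 41.059°
Rodrigues: sinθ=0.65684, 1−cosθ=0.24597; R = I + sinθ·[k]× + (1−cosθ)·[k]×²:
    [+0.82592 -0.36201 +0.43222]
    [+0.16540 +0.88847 +0.42809]
    [-0.53899 -0.28208 +0.79368]
t = (0.0681, 0.0931, 0.5842) m
M0: Pc = R·M0+t = (+0.00870, +0.12925, +0.59705); u = 864.8·(+0.00870)/0.59705 + 311.8 = 324.4074, v = 646.5·(+0.12925)/0.59705 + 233.0 = 372.9602
M1: Pc = R·M1+t = (+0.09130, +0.14579, +0.54315); u = 864.8·(+0.09130)/0.54315 + 311.8 = 457.1610, v = 646.5·(+0.14579)/0.54315 + 233.0 = 406.5359
M2: Pc = R·M2+t = (+0.12750, +0.05695, +0.57135); u = 864.8·(+0.12750)/0.57135 + 311.8 = 504.7775, v = 646.5·(+0.05695)/0.57135 + 233.0 = 297.4358
M3: Pc = R·M3+t = (+0.04490, +0.04041, +0.62525); u = 864.8·(+0.04490)/0.62525 + 311.8 = 373.9083, v = 646.5·(+0.04041)/0.62525 + 233.0 = 274.7796

c0=(324.41, 372.96) c1=(457.16, 406.54) c2=(504.78, 297.44) c3=(373.91, 274.78)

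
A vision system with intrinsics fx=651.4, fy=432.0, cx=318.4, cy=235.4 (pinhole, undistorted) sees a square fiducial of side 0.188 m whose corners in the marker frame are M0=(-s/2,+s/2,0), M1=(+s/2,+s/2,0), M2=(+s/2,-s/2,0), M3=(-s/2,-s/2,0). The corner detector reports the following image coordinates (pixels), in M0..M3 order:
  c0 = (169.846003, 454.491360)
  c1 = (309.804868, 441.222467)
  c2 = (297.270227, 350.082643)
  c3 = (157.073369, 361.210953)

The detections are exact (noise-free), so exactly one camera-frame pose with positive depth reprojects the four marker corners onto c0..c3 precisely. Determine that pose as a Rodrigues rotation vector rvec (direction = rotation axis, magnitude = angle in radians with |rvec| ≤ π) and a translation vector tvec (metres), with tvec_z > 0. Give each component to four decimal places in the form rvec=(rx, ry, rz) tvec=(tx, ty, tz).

Intrinsics K: fx=651.4, fy=432.0, cx=318.4, cy=235.4
Marker side s = 0.188 m; corners in marker frame (Z=0):
  M0 = (-0.0940, +0.0940, 0)
  M1 = (+0.0940, +0.0940, 0)
  M2 = (+0.0940, -0.0940, 0)
  M3 = (-0.0940, -0.0940, 0)
Detected image corners:
  c0 = (169.846003, 454.491360) px
  c1 = (309.804868, 441.222467) px
  c2 = (297.270227, 350.082643) px
  c3 = (157.073369, 361.210953) px
Planar DLT: solve 8×8 A·h = b for H (H[2,2]=1):
  H  [+773.86286 +66.81077 +234.30850]
  H  [-15.38804 +489.57293 +401.67215]
  H  [+0.12320 -0.00209 +1.00000]
B = K⁻¹H; ‖b₁‖=1.139132, ‖b₂‖=1.139132; λ = 2/(‖b₁‖+‖b₂‖) = 0.877861, sign → tz>0 ⇒ λ=+0.877861
r₁ = λ·B[:,0] = (+0.99003,-0.09020,+0.10816); r₂ = λ·B[:,1] = (+0.09094,+0.99586,-0.00184)
r₃ = r₁×r₂ = (-0.10754,+0.01165,+0.99413); SVD([r₁ r₂ r₃]) → R = UVᵀ:
  R  [+0.99003 +0.09094 -0.10754]
  R  [-0.09020 +0.99586 +0.01165]
  R  [+0.10816 -0.00184 +0.99413]
t = (-0.11333, +0.33788, +0.87786) m
tr R = 2.980021; θ = arccos((tr R − 1)/2) = 0.141466 rad = 8.105°
axis k = ((R−Rᵀ)₃₂, (R−Rᵀ)₁₃, (R−Rᵀ)₂₁) / (2 sinθ) = (-0.047838, -0.764907, -0.642362)
rvec = θ·k = (-0.006767, -0.108209, -0.090873)

rvec=(-0.0068, -0.1082, -0.0909) tvec=(-0.1133, 0.3379, 0.8779)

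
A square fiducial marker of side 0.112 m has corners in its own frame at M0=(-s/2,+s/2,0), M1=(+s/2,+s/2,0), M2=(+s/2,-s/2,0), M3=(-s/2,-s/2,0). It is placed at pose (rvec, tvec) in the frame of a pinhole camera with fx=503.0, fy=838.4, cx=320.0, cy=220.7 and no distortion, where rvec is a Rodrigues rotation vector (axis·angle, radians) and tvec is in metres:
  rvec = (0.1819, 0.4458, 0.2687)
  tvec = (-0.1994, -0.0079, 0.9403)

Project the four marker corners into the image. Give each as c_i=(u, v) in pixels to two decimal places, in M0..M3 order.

Intrinsics K: fx=503.0, fy=838.4, cx=320.0, cy=220.7
Marker side s = 0.112 m; corners in marker frame (Z=0):
  M0 = (-0.0560, +0.0560, 0)
  M1 = (+0.0560, +0.0560, 0)
  M2 = (+0.0560, -0.0560, 0)
  M3 = (-0.0560, -0.0560, 0)
rvec = (0.1819, 0.4458, 0.2687), |rvec| = θ = 0.55138 rad = 31.592°
Rodrigues: sinθ=0.52387, 1−cosθ=0.14820; R = I + sinθ·[k]× + (1−cosθ)·[k]×²:
    [+0.86793 -0.21576 +0.44738]
    [+0.29482 +0.94868 -0.11443]
    [-0.39973 +0.23121 +0.88699]
t = (-0.1994, -0.0079, 0.9403) m
M0: Pc = R·M0+t = (-0.26009, +0.02872, +0.97563); u = 503.0·(-0.26009)/0.97563 + 320.0 = 185.9090, v = 838.4·(+0.02872)/0.97563 + 220.7 = 245.3768
M1: Pc = R·M1+t = (-0.16288, +0.06174, +0.93086); u = 503.0·(-0.16288)/0.93086 + 320.0 = 231.9871, v = 838.4·(+0.06174)/0.93086 + 220.7 = 276.3035
M2: Pc = R·M2+t = (-0.13871, -0.04452, +0.90497); u = 503.0·(-0.13871)/0.90497 + 320.0 = 242.9002, v = 838.4·(-0.04452)/0.90497 + 220.7 = 179.4585
M3: Pc = R·M3+t = (-0.23592, -0.07754, +0.94974); u = 503.0·(-0.23592)/0.94974 + 320.0 = 195.0512, v = 838.4·(-0.07754)/0.94974 + 220.7 = 152.2537

c0=(185.91, 245.38) c1=(231.99, 276.30) c2=(242.90, 179.46) c3=(195.05, 152.25)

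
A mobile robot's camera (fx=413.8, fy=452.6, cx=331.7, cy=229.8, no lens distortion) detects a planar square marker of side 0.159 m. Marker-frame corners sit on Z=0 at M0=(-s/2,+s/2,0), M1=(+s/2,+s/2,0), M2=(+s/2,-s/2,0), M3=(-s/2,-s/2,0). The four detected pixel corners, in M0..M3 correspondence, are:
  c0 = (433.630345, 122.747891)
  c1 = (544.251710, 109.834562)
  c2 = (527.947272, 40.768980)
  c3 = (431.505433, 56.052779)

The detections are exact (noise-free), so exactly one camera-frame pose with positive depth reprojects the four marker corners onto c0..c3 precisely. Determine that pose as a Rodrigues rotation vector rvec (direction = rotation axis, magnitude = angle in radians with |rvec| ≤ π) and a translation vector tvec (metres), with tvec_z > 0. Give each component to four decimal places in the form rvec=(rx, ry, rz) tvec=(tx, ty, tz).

Intrinsics K: fx=413.8, fy=452.6, cx=331.7, cy=229.8
Marker side s = 0.159 m; corners in marker frame (Z=0):
  M0 = (-0.0795, +0.0795, 0)
  M1 = (+0.0795, +0.0795, 0)
  M2 = (+0.0795, -0.0795, 0)
  M3 = (-0.0795, -0.0795, 0)
Detected image corners:
  c0 = (433.630345, 122.747891) px
  c1 = (544.251710, 109.834562) px
  c2 = (527.947272, 40.768980) px
  c3 = (431.505433, 56.052779) px
Planar DLT: solve 8×8 A·h = b for H (H[2,2]=1):
  H  [+458.69126 -343.75752 +482.42058]
  H  [-121.38420 +358.62155 +80.34012]
  H  [-0.39130 -0.82655 +1.00000]
B = K⁻¹H; ‖b₁‖=1.476640, ‖b₂‖=1.476640; λ = 2/(‖b₁‖+‖b₂‖) = 0.677213, sign → tz>0 ⇒ λ=+0.677213
r₁ = λ·B[:,0] = (+0.96310,-0.04708,-0.26500); r₂ = λ·B[:,1] = (-0.11389,+0.82080,-0.55975)
r₃ = r₁×r₂ = (+0.24386,+0.56927,+0.78515); SVD([r₁ r₂ r₃]) → R = UVᵀ:
  R  [+0.96310 -0.11389 +0.24386]
  R  [-0.04708 +0.82080 +0.56927]
  R  [-0.26500 -0.55975 +0.78515]
t = (+0.24667, -0.22363, +0.67721) m
tr R = 2.569048; θ = arccos((tr R − 1)/2) = 0.668868 rad = 38.323°
axis k = ((R−Rᵀ)₃₂, (R−Rᵀ)₁₃, (R−Rᵀ)₂₁) / (2 sinθ) = (-0.910357, +0.410301, +0.053875)
rvec = θ·k = (-0.608909, +0.274437, +0.036035)

rvec=(-0.6089, 0.2744, 0.0360) tvec=(0.2467, -0.2236, 0.6772)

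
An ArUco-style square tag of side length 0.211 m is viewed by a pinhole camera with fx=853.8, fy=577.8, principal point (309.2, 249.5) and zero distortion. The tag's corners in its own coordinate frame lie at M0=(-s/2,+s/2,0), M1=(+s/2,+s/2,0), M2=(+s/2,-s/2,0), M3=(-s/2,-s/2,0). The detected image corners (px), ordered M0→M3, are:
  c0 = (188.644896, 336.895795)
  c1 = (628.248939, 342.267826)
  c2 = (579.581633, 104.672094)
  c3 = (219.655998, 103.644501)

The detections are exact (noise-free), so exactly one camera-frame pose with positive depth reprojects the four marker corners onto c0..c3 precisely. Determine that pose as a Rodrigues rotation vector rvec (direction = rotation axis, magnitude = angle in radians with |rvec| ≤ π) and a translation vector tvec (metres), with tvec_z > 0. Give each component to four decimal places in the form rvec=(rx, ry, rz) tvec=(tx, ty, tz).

rvec=(-0.4455, 0.0307, 0.0202) tvec=(0.0496, -0.0311, 0.4566)

Intrinsics K: fx=853.8, fy=577.8, cx=309.2, cy=249.5
Marker side s = 0.211 m; corners in marker frame (Z=0):
  M0 = (-0.1055, +0.1055, 0)
  M1 = (+0.1055, +0.1055, 0)
  M2 = (+0.1055, -0.1055, 0)
  M3 = (-0.1055, -0.1055, 0)
Detected image corners:
  c0 = (188.644896, 336.895795) px
  c1 = (628.248939, 342.267826) px
  c2 = (579.581633, 104.672094) px
  c3 = (219.655998, 103.644501) px
Planar DLT: solve 8×8 A·h = b for H (H[2,2]=1):
  H  [+1845.67886 -340.63593 +402.01973]
  H  [-2.41997 +906.45471 +210.14717]
  H  [-0.07464 -0.94296 +1.00000]
B = K⁻¹H; ‖b₁‖=2.190206, ‖b₂‖=2.190206; λ = 2/(‖b₁‖+‖b₂‖) = 0.456578, sign → tz>0 ⇒ λ=+0.456578
r₁ = λ·B[:,0] = (+0.99934,+0.01280,-0.03408); r₂ = λ·B[:,1] = (-0.02624,+0.90219,-0.43054)
r₃ = r₁×r₂ = (+0.02523,+0.43115,+0.90193); SVD([r₁ r₂ r₃]) → R = UVᵀ:
  R  [+0.99934 -0.02624 +0.02523]
  R  [+0.01280 +0.90219 +0.43115]
  R  [-0.03408 -0.43054 +0.90193]
t = (+0.04964, -0.03110, +0.45658) m
tr R = 2.803458; θ = arccos((tr R − 1)/2) = 0.447044 rad = 25.614°
axis k = ((R−Rᵀ)₃₂, (R−Rᵀ)₁₃, (R−Rᵀ)₂₁) / (2 sinθ) = (-0.996621, +0.068602, +0.045160)
rvec = θ·k = (-0.445533, +0.030668, +0.020188)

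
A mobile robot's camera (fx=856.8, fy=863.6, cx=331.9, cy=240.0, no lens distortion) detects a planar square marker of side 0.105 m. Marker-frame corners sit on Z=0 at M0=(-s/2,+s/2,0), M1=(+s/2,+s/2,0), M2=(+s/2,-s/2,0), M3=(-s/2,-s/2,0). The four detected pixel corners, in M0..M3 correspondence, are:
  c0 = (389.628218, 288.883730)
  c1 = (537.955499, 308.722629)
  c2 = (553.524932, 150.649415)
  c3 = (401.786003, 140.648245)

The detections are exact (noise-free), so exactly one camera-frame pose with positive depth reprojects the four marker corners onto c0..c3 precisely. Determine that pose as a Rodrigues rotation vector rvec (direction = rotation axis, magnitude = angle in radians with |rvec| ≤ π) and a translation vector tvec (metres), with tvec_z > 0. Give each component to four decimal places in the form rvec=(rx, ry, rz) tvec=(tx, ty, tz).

Intrinsics K: fx=856.8, fy=863.6, cx=331.9, cy=240.0
Marker side s = 0.105 m; corners in marker frame (Z=0):
  M0 = (-0.0525, +0.0525, 0)
  M1 = (+0.0525, +0.0525, 0)
  M2 = (+0.0525, -0.0525, 0)
  M3 = (-0.0525, -0.0525, 0)
Detected image corners:
  c0 = (389.628218, 288.883730) px
  c1 = (537.955499, 308.722629) px
  c2 = (553.524932, 150.649415) px
  c3 = (401.786003, 140.648245) px
Planar DLT: solve 8×8 A·h = b for H (H[2,2]=1):
  H  [+1133.51141 -56.83852 +468.19578]
  H  [+3.10449 +1492.31728 +222.61801]
  H  [-0.62720 +0.15861 +1.00000]
B = K⁻¹H; ‖b₁‖=1.696214, ‖b₂‖=1.696214; λ = 2/(‖b₁‖+‖b₂‖) = 0.589548, sign → tz>0 ⇒ λ=+0.589548
r₁ = λ·B[:,0] = (+0.92319,+0.10488,-0.36977); r₂ = λ·B[:,1] = (-0.07533,+0.99276,+0.09351)
r₃ = r₁×r₂ = (+0.37690,-0.05847,+0.92441); SVD([r₁ r₂ r₃]) → R = UVᵀ:
  R  [+0.92319 -0.07533 +0.37690]
  R  [+0.10488 +0.99276 -0.05847]
  R  [-0.36977 +0.09351 +0.92441]
t = (+0.09378, -0.01187, +0.58955) m
tr R = 2.840357; θ = arccos((tr R − 1)/2) = 0.402260 rad = 23.048°
axis k = ((R−Rᵀ)₃₂, (R−Rᵀ)₁₃, (R−Rᵀ)₂₁) / (2 sinθ) = (+0.194097, +0.953601, +0.230156)
rvec = θ·k = (+0.078077, +0.383595, +0.092583)

rvec=(0.0781, 0.3836, 0.0926) tvec=(0.0938, -0.0119, 0.5895)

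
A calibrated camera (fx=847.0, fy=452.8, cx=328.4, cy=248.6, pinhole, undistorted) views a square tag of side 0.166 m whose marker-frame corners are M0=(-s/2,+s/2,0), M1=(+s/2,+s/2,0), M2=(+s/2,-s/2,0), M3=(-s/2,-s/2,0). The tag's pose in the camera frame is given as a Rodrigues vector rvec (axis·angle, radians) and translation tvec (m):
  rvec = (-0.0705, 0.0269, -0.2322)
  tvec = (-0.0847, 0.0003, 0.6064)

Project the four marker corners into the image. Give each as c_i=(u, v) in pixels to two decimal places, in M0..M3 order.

Intrinsics K: fx=847.0, fy=452.8, cx=328.4, cy=248.6
Marker side s = 0.166 m; corners in marker frame (Z=0):
  M0 = (-0.0830, +0.0830, 0)
  M1 = (+0.0830, +0.0830, 0)
  M2 = (+0.0830, -0.0830, 0)
  M3 = (-0.0830, -0.0830, 0)
rvec = (-0.0705, 0.0269, -0.2322), |rvec| = θ = 0.24415 rad = 13.989°
Rodrigues: sinθ=0.24173, 1−cosθ=0.02966; R = I + sinθ·[k]× + (1−cosθ)·[k]×²:
    [+0.97282 +0.22896 +0.03478]
    [-0.23084 +0.97070 +0.06669]
    [-0.01849 -0.07291 +0.99717]
t = (-0.0847, 0.0003, 0.6064) m
M0: Pc = R·M0+t = (-0.14644, +0.10003, +0.60188); u = 847.0·(-0.14644)/0.60188 + 328.4 = 122.3219, v = 452.8·(+0.10003)/0.60188 + 248.6 = 323.8518
M1: Pc = R·M1+t = (+0.01505, +0.06171, +0.59881); u = 847.0·(+0.01505)/0.59881 + 328.4 = 349.6835, v = 452.8·(+0.06171)/0.59881 + 248.6 = 295.2614
M2: Pc = R·M2+t = (-0.02296, -0.09943, +0.61092); u = 847.0·(-0.02296)/0.61092 + 328.4 = 296.5677, v = 452.8·(-0.09943)/0.61092 + 248.6 = 174.9056
M3: Pc = R·M3+t = (-0.18445, -0.06111, +0.61399); u = 847.0·(-0.18445)/0.61399 + 328.4 = 73.9534, v = 452.8·(-0.06111)/0.61399 + 248.6 = 203.5341

c0=(122.32, 323.85) c1=(349.68, 295.26) c2=(296.57, 174.91) c3=(73.95, 203.53)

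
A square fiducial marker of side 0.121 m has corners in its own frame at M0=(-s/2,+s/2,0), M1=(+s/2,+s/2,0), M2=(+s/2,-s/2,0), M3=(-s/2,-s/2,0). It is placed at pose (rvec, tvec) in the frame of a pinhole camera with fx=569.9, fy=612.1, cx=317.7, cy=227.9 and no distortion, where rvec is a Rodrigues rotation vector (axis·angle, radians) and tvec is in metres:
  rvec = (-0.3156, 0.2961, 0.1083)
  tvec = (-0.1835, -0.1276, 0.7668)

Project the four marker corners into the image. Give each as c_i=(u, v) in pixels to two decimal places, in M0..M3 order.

Intrinsics K: fx=569.9, fy=612.1, cx=317.7, cy=227.9
Marker side s = 0.121 m; corners in marker frame (Z=0):
  M0 = (-0.0605, +0.0605, 0)
  M1 = (+0.0605, +0.0605, 0)
  M2 = (+0.0605, -0.0605, 0)
  M3 = (-0.0605, -0.0605, 0)
rvec = (-0.3156, 0.2961, 0.1083), |rvec| = θ = 0.44610 rad = 25.560°
Rodrigues: sinθ=0.43145, 1−cosθ=0.09786; R = I + sinθ·[k]× + (1−cosθ)·[k]×²:
    [+0.95112 -0.15070 +0.26957]
    [+0.05879 +0.94525 +0.32101]
    [-0.30318 -0.28947 +0.90790]
t = (-0.1835, -0.1276, 0.7668) m
M0: Pc = R·M0+t = (-0.25016, -0.07397, +0.76763); u = 569.9·(-0.25016)/0.76763 + 317.7 = 131.9776, v = 612.1·(-0.07397)/0.76763 + 227.9 = 168.9179
M1: Pc = R·M1+t = (-0.13507, -0.06686, +0.73094); u = 569.9·(-0.13507)/0.73094 + 317.7 = 212.3855, v = 612.1·(-0.06686)/0.73094 + 227.9 = 171.9145
M2: Pc = R·M2+t = (-0.11684, -0.18123, +0.76597); u = 569.9·(-0.11684)/0.76597 + 317.7 = 230.7681, v = 612.1·(-0.18123)/0.76597 + 227.9 = 83.0752
M3: Pc = R·M3+t = (-0.23193, -0.18834, +0.80266); u = 569.9·(-0.23193)/0.80266 + 317.7 = 153.0288, v = 612.1·(-0.18834)/0.80266 + 227.9 = 84.2697

c0=(131.98, 168.92) c1=(212.39, 171.91) c2=(230.77, 83.08) c3=(153.03, 84.27)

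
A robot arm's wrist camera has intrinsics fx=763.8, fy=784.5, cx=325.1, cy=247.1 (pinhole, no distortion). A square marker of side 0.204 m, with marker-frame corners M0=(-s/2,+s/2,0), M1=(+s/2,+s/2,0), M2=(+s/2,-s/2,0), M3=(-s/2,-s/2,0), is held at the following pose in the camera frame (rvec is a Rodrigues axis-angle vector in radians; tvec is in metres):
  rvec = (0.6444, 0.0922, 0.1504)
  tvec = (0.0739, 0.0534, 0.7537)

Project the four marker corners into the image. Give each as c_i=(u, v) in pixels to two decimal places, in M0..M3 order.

Intrinsics K: fx=763.8, fy=784.5, cx=325.1, cy=247.1
Marker side s = 0.204 m; corners in marker frame (Z=0):
  M0 = (-0.1020, +0.1020, 0)
  M1 = (+0.1020, +0.1020, 0)
  M2 = (+0.1020, -0.1020, 0)
  M3 = (-0.1020, -0.1020, 0)
rvec = (0.6444, 0.0922, 0.1504), |rvec| = θ = 0.66811 rad = 38.280°
Rodrigues: sinθ=0.61950, 1−cosθ=0.21501; R = I + sinθ·[k]× + (1−cosθ)·[k]×²:
    [+0.98501 -0.11084 +0.13218]
    [+0.16808 +0.78909 -0.59084]
    [-0.03881 +0.60420 +0.79589]
t = (0.0739, 0.0534, 0.7537) m
M0: Pc = R·M0+t = (-0.03788, +0.11674, +0.81929); u = 763.8·(-0.03788)/0.81929 + 325.1 = 289.7886, v = 784.5·(+0.11674)/0.81929 + 247.1 = 358.8863
M1: Pc = R·M1+t = (+0.16307, +0.15103, +0.81137); u = 763.8·(+0.16307)/0.81137 + 325.1 = 478.6050, v = 784.5·(+0.15103)/0.81137 + 247.1 = 393.1291
M2: Pc = R·M2+t = (+0.18568, -0.00994, +0.68811); u = 763.8·(+0.18568)/0.68811 + 325.1 = 531.1995, v = 784.5·(-0.00994)/0.68811 + 247.1 = 235.7640
M3: Pc = R·M3+t = (-0.01527, -0.04423, +0.69603); u = 763.8·(-0.01527)/0.69603 + 325.1 = 308.3484, v = 784.5·(-0.04423)/0.69603 + 247.1 = 197.2473

c0=(289.79, 358.89) c1=(478.61, 393.13) c2=(531.20, 235.76) c3=(308.35, 197.25)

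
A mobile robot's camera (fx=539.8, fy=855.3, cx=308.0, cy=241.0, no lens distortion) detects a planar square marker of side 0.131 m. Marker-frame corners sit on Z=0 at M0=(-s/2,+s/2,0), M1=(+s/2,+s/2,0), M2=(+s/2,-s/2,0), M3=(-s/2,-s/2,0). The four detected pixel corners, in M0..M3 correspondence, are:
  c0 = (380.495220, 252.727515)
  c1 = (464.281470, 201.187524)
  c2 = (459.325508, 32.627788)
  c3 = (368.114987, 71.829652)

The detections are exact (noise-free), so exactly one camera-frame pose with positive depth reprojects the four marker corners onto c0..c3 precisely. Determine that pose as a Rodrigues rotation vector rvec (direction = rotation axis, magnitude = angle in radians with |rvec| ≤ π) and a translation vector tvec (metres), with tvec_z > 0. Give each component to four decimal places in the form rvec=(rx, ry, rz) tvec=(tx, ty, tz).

rvec=(0.3224, -0.4979, -0.2413) tvec=(0.1287, -0.0718, 0.6193)

Intrinsics K: fx=539.8, fy=855.3, cx=308.0, cy=241.0
Marker side s = 0.131 m; corners in marker frame (Z=0):
  M0 = (-0.0655, +0.0655, 0)
  M1 = (+0.0655, +0.0655, 0)
  M2 = (+0.0655, -0.0655, 0)
  M3 = (-0.0655, -0.0655, 0)
Detected image corners:
  c0 = (380.495220, 252.727515) px
  c1 = (464.281470, 201.187524) px
  c2 = (459.325508, 32.627788) px
  c3 = (368.114987, 71.829652) px
Planar DLT: solve 8×8 A·h = b for H (H[2,2]=1):
  H  [+955.09239 +307.11323 +420.19454]
  H  [-251.88312 +1412.56236 +141.88421]
  H  [+0.68948 +0.57941 +1.00000]
B = K⁻¹H; ‖b₁‖=1.614774, ‖b₂‖=1.614774; λ = 2/(‖b₁‖+‖b₂‖) = 0.619282, sign → tz>0 ⇒ λ=+0.619282
r₁ = λ·B[:,0] = (+0.85209,-0.30269,+0.42698); r₂ = λ·B[:,1] = (+0.14760,+0.92166,+0.35882)
r₃ = r₁×r₂ = (-0.50215,-0.24272,+0.83002); SVD([r₁ r₂ r₃]) → R = UVᵀ:
  R  [+0.85209 +0.14760 -0.50215]
  R  [-0.30269 +0.92166 -0.24272]
  R  [+0.42698 +0.35882 +0.83002]
t = (+0.12871, -0.07177, +0.61928) m
tr R = 2.603779; θ = arccos((tr R − 1)/2) = 0.640345 rad = 36.689°
axis k = ((R−Rᵀ)₃₂, (R−Rᵀ)₁₃, (R−Rᵀ)₂₁) / (2 sinθ) = (+0.503405, -0.777551, -0.376827)
rvec = θ·k = (+0.322353, -0.497901, -0.241300)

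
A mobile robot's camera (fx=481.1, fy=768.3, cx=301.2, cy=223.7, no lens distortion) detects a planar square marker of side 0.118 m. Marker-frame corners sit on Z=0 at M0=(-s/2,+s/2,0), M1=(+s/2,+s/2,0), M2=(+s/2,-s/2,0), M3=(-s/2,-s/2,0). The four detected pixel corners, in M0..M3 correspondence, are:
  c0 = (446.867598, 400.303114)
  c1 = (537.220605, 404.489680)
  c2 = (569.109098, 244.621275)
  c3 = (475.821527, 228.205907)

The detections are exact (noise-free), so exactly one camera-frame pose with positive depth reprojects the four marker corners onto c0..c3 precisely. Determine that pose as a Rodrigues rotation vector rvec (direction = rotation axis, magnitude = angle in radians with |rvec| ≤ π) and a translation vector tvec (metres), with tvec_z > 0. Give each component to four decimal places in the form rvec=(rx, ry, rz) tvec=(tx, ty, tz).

rvec=(0.2645, -0.2924, 0.1363) tvec=(0.2184, 0.0648, 0.5069)

Intrinsics K: fx=481.1, fy=768.3, cx=301.2, cy=223.7
Marker side s = 0.118 m; corners in marker frame (Z=0):
  M0 = (-0.0590, +0.0590, 0)
  M1 = (+0.0590, +0.0590, 0)
  M2 = (+0.0590, -0.0590, 0)
  M3 = (-0.0590, -0.0590, 0)
Detected image corners:
  c0 = (446.867598, 400.303114) px
  c1 = (537.220605, 404.489680) px
  c2 = (569.109098, 244.621275) px
  c3 = (475.821527, 228.205907) px
Planar DLT: solve 8×8 A·h = b for H (H[2,2]=1):
  H  [+1079.77148 -20.80685 +508.44717]
  H  [+276.01221 +1554.32166 +321.87786]
  H  [+0.59532 +0.46808 +1.00000]
B = K⁻¹H; ‖b₁‖=1.972848, ‖b₂‖=1.972848; λ = 2/(‖b₁‖+‖b₂‖) = 0.506881, sign → tz>0 ⇒ λ=+0.506881
r₁ = λ·B[:,0] = (+0.94872,+0.09424,+0.30175); r₂ = λ·B[:,1] = (-0.17046,+0.95637,+0.23726)
r₃ = r₁×r₂ = (-0.26623,-0.27653,+0.92339); SVD([r₁ r₂ r₃]) → R = UVᵀ:
  R  [+0.94872 -0.17046 -0.26623]
  R  [+0.09424 +0.95637 -0.27653]
  R  [+0.30175 +0.23726 +0.92339]
t = (+0.21835, +0.06477, +0.50688) m
tr R = 2.828480; θ = arccos((tr R − 1)/2) = 0.417168 rad = 23.902°
axis k = ((R−Rᵀ)₃₂, (R−Rᵀ)₁₃, (R−Rᵀ)₂₁) / (2 sinθ) = (+0.634044, -0.700918, +0.326653)
rvec = θ·k = (+0.264503, -0.292400, +0.136269)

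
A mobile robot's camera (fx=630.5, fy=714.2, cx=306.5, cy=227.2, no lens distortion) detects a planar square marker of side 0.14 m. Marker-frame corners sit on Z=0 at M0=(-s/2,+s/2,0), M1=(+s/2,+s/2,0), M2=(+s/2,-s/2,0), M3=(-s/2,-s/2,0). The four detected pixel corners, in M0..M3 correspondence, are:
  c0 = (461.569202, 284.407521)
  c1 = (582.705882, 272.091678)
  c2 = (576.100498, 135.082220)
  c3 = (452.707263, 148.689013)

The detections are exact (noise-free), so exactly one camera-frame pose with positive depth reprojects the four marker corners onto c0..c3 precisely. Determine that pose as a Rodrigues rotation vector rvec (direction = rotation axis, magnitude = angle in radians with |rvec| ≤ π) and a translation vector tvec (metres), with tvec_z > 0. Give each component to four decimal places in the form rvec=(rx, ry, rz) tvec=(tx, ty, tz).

rvec=(0.1005, 0.0352, -0.0955) tvec=(0.2443, -0.0168, 0.7280)

Intrinsics K: fx=630.5, fy=714.2, cx=306.5, cy=227.2
Marker side s = 0.14 m; corners in marker frame (Z=0):
  M0 = (-0.0700, +0.0700, 0)
  M1 = (+0.0700, +0.0700, 0)
  M2 = (+0.0700, -0.0700, 0)
  M3 = (-0.0700, -0.0700, 0)
Detected image corners:
  c0 = (461.569202, 284.407521) px
  c1 = (582.705882, 272.091678) px
  c2 = (576.100498, 135.082220) px
  c3 = (452.707263, 148.689013) px
Planar DLT: solve 8×8 A·h = b for H (H[2,2]=1):
  H  [+844.86359 +125.39042 +518.07299]
  H  [-104.04077 +1002.43173 +210.73817]
  H  [-0.05476 +0.13529 +1.00000]
B = K⁻¹H; ‖b₁‖=1.373707, ‖b₂‖=1.373707; λ = 2/(‖b₁‖+‖b₂‖) = 0.727957, sign → tz>0 ⇒ λ=+0.727957
r₁ = λ·B[:,0] = (+0.99483,-0.09336,-0.03986); r₂ = λ·B[:,1] = (+0.09689,+0.99041,+0.09849)
r₃ = r₁×r₂ = (+0.03029,-0.10184,+0.99434); SVD([r₁ r₂ r₃]) → R = UVᵀ:
  R  [+0.99483 +0.09689 +0.03029]
  R  [-0.09336 +0.99041 -0.10184]
  R  [-0.03986 +0.09849 +0.99434]
t = (+0.24428, -0.01678, +0.72796) m
tr R = 2.979583; θ = arccos((tr R − 1)/2) = 0.143010 rad = 8.194°
axis k = ((R−Rᵀ)₃₂, (R−Rᵀ)₁₃, (R−Rᵀ)₂₁) / (2 sinθ) = (+0.702800, +0.246101, -0.667463)
rvec = θ·k = (+0.100508, +0.035195, -0.095454)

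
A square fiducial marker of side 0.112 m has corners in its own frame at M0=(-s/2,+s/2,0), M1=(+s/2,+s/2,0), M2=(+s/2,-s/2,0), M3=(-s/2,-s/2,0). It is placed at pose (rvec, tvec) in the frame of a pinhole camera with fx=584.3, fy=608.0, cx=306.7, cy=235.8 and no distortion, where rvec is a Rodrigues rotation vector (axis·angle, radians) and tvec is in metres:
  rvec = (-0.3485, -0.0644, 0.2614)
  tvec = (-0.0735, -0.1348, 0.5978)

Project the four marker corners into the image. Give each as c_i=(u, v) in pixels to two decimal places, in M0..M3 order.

c0=(163.98, 131.76) c1=(273.37, 163.15) c2=(301.08, 67.82) c3=(198.64, 38.10)

Intrinsics K: fx=584.3, fy=608.0, cx=306.7, cy=235.8
Marker side s = 0.112 m; corners in marker frame (Z=0):
  M0 = (-0.0560, +0.0560, 0)
  M1 = (+0.0560, +0.0560, 0)
  M2 = (+0.0560, -0.0560, 0)
  M3 = (-0.0560, -0.0560, 0)
rvec = (-0.3485, -0.0644, 0.2614), |rvec| = θ = 0.44037 rad = 25.232°
Rodrigues: sinθ=0.42628, 1−cosθ=0.09541; R = I + sinθ·[k]× + (1−cosθ)·[k]×²:
    [+0.96434 -0.24199 -0.10716]
    [+0.26407 +0.90663 +0.32906]
    [+0.01752 -0.34563 +0.93821]
t = (-0.0735, -0.1348, 0.5978) m
M0: Pc = R·M0+t = (-0.14105, -0.09882, +0.57746); u = 584.3·(-0.14105)/0.57746 + 306.7 = 163.9754, v = 608.0·(-0.09882)/0.57746 + 235.8 = 131.7578
M1: Pc = R·M1+t = (-0.03305, -0.06924, +0.57943); u = 584.3·(-0.03305)/0.57943 + 306.7 = 273.3737, v = 608.0·(-0.06924)/0.57943 + 235.8 = 163.1450
M2: Pc = R·M2+t = (-0.00595, -0.17078, +0.61814); u = 584.3·(-0.00595)/0.61814 + 306.7 = 301.0802, v = 608.0·(-0.17078)/0.61814 + 235.8 = 67.8173
M3: Pc = R·M3+t = (-0.11395, -0.20036, +0.61617); u = 584.3·(-0.11395)/0.61617 + 306.7 = 198.6429, v = 608.0·(-0.20036)/0.61617 + 235.8 = 38.0983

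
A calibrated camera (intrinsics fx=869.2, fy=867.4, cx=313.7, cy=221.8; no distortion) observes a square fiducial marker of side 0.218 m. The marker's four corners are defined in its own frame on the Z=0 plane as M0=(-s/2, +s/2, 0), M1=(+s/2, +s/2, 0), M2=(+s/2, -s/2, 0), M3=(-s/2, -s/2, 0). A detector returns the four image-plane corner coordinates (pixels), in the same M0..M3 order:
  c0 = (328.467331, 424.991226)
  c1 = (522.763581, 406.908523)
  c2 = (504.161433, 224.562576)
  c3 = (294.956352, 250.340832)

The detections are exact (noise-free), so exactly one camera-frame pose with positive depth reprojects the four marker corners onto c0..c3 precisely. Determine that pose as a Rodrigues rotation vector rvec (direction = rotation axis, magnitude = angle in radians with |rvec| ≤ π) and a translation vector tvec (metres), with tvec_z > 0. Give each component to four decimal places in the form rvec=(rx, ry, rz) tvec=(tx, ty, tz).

rvec=(0.3554, 0.1211, -0.1509) tvec=(0.1055, 0.1175, 0.9386)

Intrinsics K: fx=869.2, fy=867.4, cx=313.7, cy=221.8
Marker side s = 0.218 m; corners in marker frame (Z=0):
  M0 = (-0.1090, +0.1090, 0)
  M1 = (+0.1090, +0.1090, 0)
  M2 = (+0.1090, -0.1090, 0)
  M3 = (-0.1090, -0.1090, 0)
Detected image corners:
  c0 = (328.467331, 424.991226) px
  c1 = (522.763581, 406.908523) px
  c2 = (504.161433, 224.562576) px
  c3 = (294.956352, 250.340832) px
Planar DLT: solve 8×8 A·h = b for H (H[2,2]=1):
  H  [+860.71826 +268.14553 +411.40697]
  H  [-150.11532 +935.73219 +330.37519]
  H  [-0.15368 +0.35883 +1.00000]
B = K⁻¹H; ‖b₁‖=1.065369, ‖b₂‖=1.065369; λ = 2/(‖b₁‖+‖b₂‖) = 0.938642, sign → tz>0 ⇒ λ=+0.938642
r₁ = λ·B[:,0] = (+0.98154,-0.12556,-0.14425); r₂ = λ·B[:,1] = (+0.16801,+0.92646,+0.33681)
r₃ = r₁×r₂ = (+0.09135,-0.35483,+0.93046); SVD([r₁ r₂ r₃]) → R = UVᵀ:
  R  [+0.98154 +0.16801 +0.09135]
  R  [-0.12556 +0.92646 -0.35483]
  R  [-0.14425 +0.33681 +0.93046]
t = (+0.10551, +0.11749, +0.93864) m
tr R = 2.838463; θ = arccos((tr R − 1)/2) = 0.404673 rad = 23.186°
axis k = ((R−Rᵀ)₃₂, (R−Rᵀ)₁₃, (R−Rᵀ)₂₁) / (2 sinθ) = (+0.878342, +0.299202, -0.372818)
rvec = θ·k = (+0.355441, +0.121079, -0.150869)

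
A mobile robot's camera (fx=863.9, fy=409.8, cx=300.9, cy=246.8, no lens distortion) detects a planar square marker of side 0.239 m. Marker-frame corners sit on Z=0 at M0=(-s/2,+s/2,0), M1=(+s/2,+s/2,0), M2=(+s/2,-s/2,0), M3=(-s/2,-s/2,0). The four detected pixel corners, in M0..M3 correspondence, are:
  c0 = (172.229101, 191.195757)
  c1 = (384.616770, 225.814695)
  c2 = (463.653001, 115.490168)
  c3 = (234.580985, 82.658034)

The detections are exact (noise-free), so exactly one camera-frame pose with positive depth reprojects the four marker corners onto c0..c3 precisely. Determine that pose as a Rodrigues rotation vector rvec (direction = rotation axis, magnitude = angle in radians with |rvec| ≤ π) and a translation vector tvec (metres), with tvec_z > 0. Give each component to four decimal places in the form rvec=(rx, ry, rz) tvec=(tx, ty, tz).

Intrinsics K: fx=863.9, fy=409.8, cx=300.9, cy=246.8
Marker side s = 0.239 m; corners in marker frame (Z=0):
  M0 = (-0.1195, +0.1195, 0)
  M1 = (+0.1195, +0.1195, 0)
  M2 = (+0.1195, -0.1195, 0)
  M3 = (-0.1195, -0.1195, 0)
Detected image corners:
  c0 = (172.229101, 191.195757) px
  c1 = (384.616770, 225.814695) px
  c2 = (463.653001, 115.490168) px
  c3 = (234.580985, 82.658034) px
Planar DLT: solve 8×8 A·h = b for H (H[2,2]=1):
  H  [+875.09228 -211.09107 +310.64813]
  H  [+118.02480 +499.00935 +155.23751]
  H  [-0.15089 +0.26794 +1.00000]
B = K⁻¹H; ‖b₁‖=1.140893, ‖b₂‖=1.140893; λ = 2/(‖b₁‖+‖b₂‖) = 0.876506, sign → tz>0 ⇒ λ=+0.876506
r₁ = λ·B[:,0] = (+0.93393,+0.33209,-0.13226); r₂ = λ·B[:,1] = (-0.29597,+0.92588,+0.23485)
r₃ = r₁×r₂ = (+0.20045,-0.18019,+0.96299); SVD([r₁ r₂ r₃]) → R = UVᵀ:
  R  [+0.93393 -0.29597 +0.20045]
  R  [+0.33209 +0.92588 -0.18019]
  R  [-0.13226 +0.23485 +0.96299]
t = (+0.00989, -0.19584, +0.87651) m
tr R = 2.822797; θ = arccos((tr R − 1)/2) = 0.424126 rad = 24.301°
axis k = ((R−Rᵀ)₃₂, (R−Rᵀ)₁₃, (R−Rᵀ)₂₁) / (2 sinθ) = (+0.504266, +0.404237, +0.763092)
rvec = θ·k = (+0.213872, +0.171447, +0.323647)

rvec=(0.2139, 0.1714, 0.3236) tvec=(0.0099, -0.1958, 0.8765)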